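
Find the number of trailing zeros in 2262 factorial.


floor(2262/5) = 452
floor(2262/25) = 90
floor(2262/125) = 18
floor(2262/625) = 3
Total = 563

563 trailing zeros


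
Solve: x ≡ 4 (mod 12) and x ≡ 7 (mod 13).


M = 12*13 = 156
M1 = M/12 = 13, M2 = M/13 = 12
M1^(-1) mod 12 = 1, M2^(-1) mod 13 = 12
x = 4*13*1 + 7*12*12 = 1060
1060 mod 156 = 124
Check: 124 mod 12 = 4 ✓, 124 mod 13 = 7 ✓

x ≡ 124 (mod 156)


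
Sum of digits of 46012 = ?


4 + 6 + 0 + 1 + 2 = 13


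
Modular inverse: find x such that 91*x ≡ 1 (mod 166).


Use the extended Euclidean algorithm on (166, 91); each row r = 166*s + 91*t:
r=166, s=1, t=0
r=91, s=0, t=1
q=1: r=75, s=1, t=-1   [166*(1) + 91*(-1) = 75]
q=1: r=16, s=-1, t=2   [166*(-1) + 91*(2) = 16]
q=4: r=11, s=5, t=-9   [166*(5) + 91*(-9) = 11]
q=1: r=5, s=-6, t=11   [166*(-6) + 91*(11) = 5]
q=2: r=1, s=17, t=-31   [166*(17) + 91*(-31) = 1]
q=5: r=0, s=-91, t=166   [166*(-91) + 91*(166) = 0]
GCD = 1 with t = -31, so 91*(-31) ≡ 1 (mod 166)
Inverse = -31 mod 166 = 135
Check: 91 * 135 = 12285 ≡ 1 (mod 166)

91^(-1) ≡ 135 (mod 166)


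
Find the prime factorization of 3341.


3341 / 13 = 257
257 / 257 = 1
3341 = 13 × 257


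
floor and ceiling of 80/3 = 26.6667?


80/3 = 26.6667
floor = 26
ceil = 27

floor = 26, ceil = 27


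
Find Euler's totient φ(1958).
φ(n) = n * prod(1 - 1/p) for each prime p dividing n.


1958 = 2 × 11 × 89
Prime factors: 2, 11, 89
φ(1958) = 1958 × (1-1/2) × (1-1/11) × (1-1/89)
= 1958 × 1/2 × 10/11 × 88/89 = 880

φ(1958) = 880


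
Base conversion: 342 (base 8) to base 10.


342 (base 8) = 226 (decimal)
226 (decimal) = 226 (base 10)


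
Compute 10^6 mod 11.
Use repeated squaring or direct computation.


10^1 mod 11 = 10
10^2 mod 11 = 1
10^3 mod 11 = 10
10^4 mod 11 = 1
10^5 mod 11 = 10
10^6 mod 11 = 1


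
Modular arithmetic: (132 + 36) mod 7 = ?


132 + 36 = 168
168 mod 7 = 0


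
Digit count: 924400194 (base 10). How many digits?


924400194 has 9 digits in base 10
floor(log10(924400194)) + 1 = floor(8.9659) + 1 = 9

9 digits (base 10)


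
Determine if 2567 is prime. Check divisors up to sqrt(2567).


2567 / 17 = 151 (exact division)
2567 is NOT prime.

No, 2567 is not prime


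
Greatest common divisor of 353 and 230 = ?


353 = 1 * 230 + 123
230 = 1 * 123 + 107
123 = 1 * 107 + 16
107 = 6 * 16 + 11
16 = 1 * 11 + 5
11 = 2 * 5 + 1
5 = 5 * 1 + 0
GCD = 1


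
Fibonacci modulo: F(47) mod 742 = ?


F(k) mod 742 for k=1..47:
1, 1, 2, 3, 5, 8, 13, 21, 34, 55, 89, 144, 233, 377, 610, 245, 113, 358, 471, 87, 558, 645, 461, 364, 83, 447, 530, 235, 23, 258, 281, 539, 78, 617, 695, 570, 523, 351, 132, 483, 615, 356, 229, 585, 72, 657, 729
F(47) mod 742 = 729


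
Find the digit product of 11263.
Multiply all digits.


1 × 1 × 2 × 6 × 3 = 36


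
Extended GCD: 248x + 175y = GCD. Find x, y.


Tabular extended Euclidean (each row: r = 248*s + 175*t):
r=248, s=1, t=0
r=175, s=0, t=1
q=1: r=73, s=1, t=-1   [248*(1) + 175*(-1) = 73]
q=2: r=29, s=-2, t=3   [248*(-2) + 175*(3) = 29]
q=2: r=15, s=5, t=-7   [248*(5) + 175*(-7) = 15]
q=1: r=14, s=-7, t=10   [248*(-7) + 175*(10) = 14]
q=1: r=1, s=12, t=-17   [248*(12) + 175*(-17) = 1]
q=14: r=0, s=-175, t=248   [248*(-175) + 175*(248) = 0]
GCD = 1; from the row with r=1: x=12, y=-17
Check: 248*(12) + 175*(-17) = 2976 - 2975 = 1

GCD = 1, x = 12, y = -17


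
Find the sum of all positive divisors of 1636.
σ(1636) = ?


Divisors of 1636: 1, 2, 4, 409, 818, 1636
Sum = 1 + 2 + 4 + 409 + 818 + 1636 = 2870

σ(1636) = 2870


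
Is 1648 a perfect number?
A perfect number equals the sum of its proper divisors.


Proper divisors of 1648: 1, 2, 4, 8, 16, 103, 206, 412, 824
Sum = 1 + 2 + 4 + 8 + 16 + 103 + 206 + 412 + 824 = 1576

No, 1648 is not perfect (1576 ≠ 1648)


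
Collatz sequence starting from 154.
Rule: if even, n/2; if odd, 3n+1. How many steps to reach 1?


154 → 77 → 232 → 116 → 58 → 29 → 88 → 44 → 22 → 11 → 34 → 17 → 52 → 26 → 13 → 40 → 20 → 10 → 5 → 16 → 8 → 4 → 2 → 1
Total steps = 23

23 steps


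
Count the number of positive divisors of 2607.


2607 = 3^1 × 11^1 × 79^1
d(2607) = (1+1) × (1+1) × (1+1) = 8

8 divisors


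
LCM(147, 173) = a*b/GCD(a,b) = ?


GCD(147, 173) = 1
LCM = 147*173/1 = 25431/1 = 25431

LCM = 25431


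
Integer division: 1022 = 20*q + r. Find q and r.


1022 = 20 * 51 + 2
Check: 1020 + 2 = 1022

q = 51, r = 2


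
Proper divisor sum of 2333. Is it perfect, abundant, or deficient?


Proper divisors: 1
Sum = 1 = 1
1 < 2333 → deficient

s(2333) = 1 (deficient)


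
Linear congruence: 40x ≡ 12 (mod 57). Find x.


GCD(40, 57) = 1, unique solution
a^(-1) mod 57 = 10
x = 10 * 12 mod 57 = 6

x ≡ 6 (mod 57)


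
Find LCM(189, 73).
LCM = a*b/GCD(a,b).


GCD(189, 73) = 1
LCM = 189*73/1 = 13797/1 = 13797

LCM = 13797


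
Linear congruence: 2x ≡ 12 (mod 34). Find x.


GCD(2, 34) = 2 divides 12
Divide: 1x ≡ 6 (mod 17)
x ≡ 6 (mod 17)


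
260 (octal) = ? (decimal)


260 (base 8) = 176 (decimal)
176 (decimal) = 176 (base 10)


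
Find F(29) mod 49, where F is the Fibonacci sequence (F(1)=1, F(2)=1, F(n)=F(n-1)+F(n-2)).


F(k) mod 49 for k=1..29:
1, 1, 2, 3, 5, 8, 13, 21, 34, 6, 40, 46, 37, 34, 22, 7, 29, 36, 16, 3, 19, 22, 41, 14, 6, 20, 26, 46, 23
F(29) mod 49 = 23


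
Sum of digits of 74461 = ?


7 + 4 + 4 + 6 + 1 = 22


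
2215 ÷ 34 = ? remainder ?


2215 = 34 * 65 + 5
Check: 2210 + 5 = 2215

q = 65, r = 5


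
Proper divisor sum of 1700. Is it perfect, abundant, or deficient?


Proper divisors: 1, 2, 4, 5, 10, 17, 20, 25, 34, 50, 68, 85, 100, 170, 340, 425, 850
Sum = 1 + 2 + 4 + 5 + 10 + 17 + 20 + 25 + 34 + 50 + 68 + 85 + 100 + 170 + 340 + 425 + 850 = 2206
2206 > 1700 → abundant

s(1700) = 2206 (abundant)


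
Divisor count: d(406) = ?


406 = 2^1 × 7^1 × 29^1
d(406) = (1+1) × (1+1) × (1+1) = 8

8 divisors


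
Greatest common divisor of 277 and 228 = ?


277 = 1 * 228 + 49
228 = 4 * 49 + 32
49 = 1 * 32 + 17
32 = 1 * 17 + 15
17 = 1 * 15 + 2
15 = 7 * 2 + 1
2 = 2 * 1 + 0
GCD = 1


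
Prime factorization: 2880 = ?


2880 / 2 = 1440
1440 / 2 = 720
720 / 2 = 360
360 / 2 = 180
180 / 2 = 90
90 / 2 = 45
45 / 3 = 15
15 / 3 = 5
5 / 5 = 1
2880 = 2^6 × 3^2 × 5


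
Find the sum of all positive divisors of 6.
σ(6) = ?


Divisors of 6: 1, 2, 3, 6
Sum = 1 + 2 + 3 + 6 = 12

σ(6) = 12


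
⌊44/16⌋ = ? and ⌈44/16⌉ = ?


44/16 = 2.7500
floor = 2
ceil = 3

floor = 2, ceil = 3


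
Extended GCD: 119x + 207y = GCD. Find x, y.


Tabular extended Euclidean (each row: r = 119*s + 207*t):
r=119, s=1, t=0
r=207, s=0, t=1
q=0: r=119, s=1, t=0   [119*(1) + 207*(0) = 119]
q=1: r=88, s=-1, t=1   [119*(-1) + 207*(1) = 88]
q=1: r=31, s=2, t=-1   [119*(2) + 207*(-1) = 31]
q=2: r=26, s=-5, t=3   [119*(-5) + 207*(3) = 26]
q=1: r=5, s=7, t=-4   [119*(7) + 207*(-4) = 5]
q=5: r=1, s=-40, t=23   [119*(-40) + 207*(23) = 1]
q=5: r=0, s=207, t=-119   [119*(207) + 207*(-119) = 0]
GCD = 1; from the row with r=1: x=-40, y=23
Check: 119*(-40) + 207*(23) = -4760 + 4761 = 1

GCD = 1, x = -40, y = 23


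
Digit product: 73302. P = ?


7 × 3 × 3 × 0 × 2 = 0


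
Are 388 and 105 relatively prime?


Euclidean algorithm:
388 = 3 * 105 + 73
105 = 1 * 73 + 32
73 = 2 * 32 + 9
32 = 3 * 9 + 5
9 = 1 * 5 + 4
5 = 1 * 4 + 1
4 = 4 * 1 + 0
GCD(388, 105) = 1

Yes, coprime (GCD = 1)


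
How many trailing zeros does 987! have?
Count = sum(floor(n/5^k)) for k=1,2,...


floor(987/5) = 197
floor(987/25) = 39
floor(987/125) = 7
floor(987/625) = 1
Total = 244

244 trailing zeros


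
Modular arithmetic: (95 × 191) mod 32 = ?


95 × 191 = 18145
18145 mod 32 = 1


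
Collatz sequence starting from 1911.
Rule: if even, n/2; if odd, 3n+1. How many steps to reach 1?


1911 → 5734 → 2867 → 8602 → 4301 → 12904 → 6452 → 3226 → 1613 → 4840 → 2420 → 1210 → 605 → 1816 → 908 → 454 → 227 → 682 → 341 → 1024 → 512 → 256 → 128 → 64 → 32 → 16 → 8 → 4 → 2 → 1
Total steps = 29

29 steps


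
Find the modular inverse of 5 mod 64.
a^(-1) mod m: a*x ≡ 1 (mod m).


Use the extended Euclidean algorithm on (64, 5); each row r = 64*s + 5*t:
r=64, s=1, t=0
r=5, s=0, t=1
q=12: r=4, s=1, t=-12   [64*(1) + 5*(-12) = 4]
q=1: r=1, s=-1, t=13   [64*(-1) + 5*(13) = 1]
q=4: r=0, s=5, t=-64   [64*(5) + 5*(-64) = 0]
GCD = 1 with t = 13, so 5*(13) ≡ 1 (mod 64)
Inverse = 13 mod 64 = 13
Check: 5 * 13 = 65 ≡ 1 (mod 64)

5^(-1) ≡ 13 (mod 64)


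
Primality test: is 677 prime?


Check divisors up to sqrt(677) = 26.0192
No divisors found.
677 is prime.

Yes, 677 is prime


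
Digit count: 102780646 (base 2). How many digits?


102780646 in base 2 = 110001000000100111011100110
Number of digits = 27

27 digits (base 2)


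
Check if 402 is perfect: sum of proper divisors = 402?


Proper divisors of 402: 1, 2, 3, 6, 67, 134, 201
Sum = 1 + 2 + 3 + 6 + 67 + 134 + 201 = 414

No, 402 is not perfect (414 ≠ 402)


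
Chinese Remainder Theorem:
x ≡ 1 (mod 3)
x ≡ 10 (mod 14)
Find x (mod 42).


M = 3*14 = 42
M1 = M/3 = 14, M2 = M/14 = 3
M1^(-1) mod 3 = 2, M2^(-1) mod 14 = 5
x = 1*14*2 + 10*3*5 = 178
178 mod 42 = 10
Check: 10 mod 3 = 1 ✓, 10 mod 14 = 10 ✓

x ≡ 10 (mod 42)


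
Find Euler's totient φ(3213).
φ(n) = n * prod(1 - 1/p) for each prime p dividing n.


3213 = 3^3 × 7 × 17
Prime factors: 3, 7, 17
φ(3213) = 3213 × (1-1/3) × (1-1/7) × (1-1/17)
= 3213 × 2/3 × 6/7 × 16/17 = 1728

φ(3213) = 1728


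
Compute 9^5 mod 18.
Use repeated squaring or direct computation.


9^1 mod 18 = 9
9^2 mod 18 = 9
9^3 mod 18 = 9
9^4 mod 18 = 9
9^5 mod 18 = 9


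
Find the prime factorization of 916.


916 / 2 = 458
458 / 2 = 229
229 / 229 = 1
916 = 2^2 × 229


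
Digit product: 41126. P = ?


4 × 1 × 1 × 2 × 6 = 48


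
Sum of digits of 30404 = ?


3 + 0 + 4 + 0 + 4 = 11


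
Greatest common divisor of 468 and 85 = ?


468 = 5 * 85 + 43
85 = 1 * 43 + 42
43 = 1 * 42 + 1
42 = 42 * 1 + 0
GCD = 1


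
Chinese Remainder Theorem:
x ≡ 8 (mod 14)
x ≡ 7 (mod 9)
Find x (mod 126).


M = 14*9 = 126
M1 = M/14 = 9, M2 = M/9 = 14
M1^(-1) mod 14 = 11, M2^(-1) mod 9 = 2
x = 8*9*11 + 7*14*2 = 988
988 mod 126 = 106
Check: 106 mod 14 = 8 ✓, 106 mod 9 = 7 ✓

x ≡ 106 (mod 126)


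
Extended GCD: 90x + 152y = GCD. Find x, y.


Tabular extended Euclidean (each row: r = 90*s + 152*t):
r=90, s=1, t=0
r=152, s=0, t=1
q=0: r=90, s=1, t=0   [90*(1) + 152*(0) = 90]
q=1: r=62, s=-1, t=1   [90*(-1) + 152*(1) = 62]
q=1: r=28, s=2, t=-1   [90*(2) + 152*(-1) = 28]
q=2: r=6, s=-5, t=3   [90*(-5) + 152*(3) = 6]
q=4: r=4, s=22, t=-13   [90*(22) + 152*(-13) = 4]
q=1: r=2, s=-27, t=16   [90*(-27) + 152*(16) = 2]
q=2: r=0, s=76, t=-45   [90*(76) + 152*(-45) = 0]
GCD = 2; from the row with r=2: x=-27, y=16
Check: 90*(-27) + 152*(16) = -2430 + 2432 = 2

GCD = 2, x = -27, y = 16


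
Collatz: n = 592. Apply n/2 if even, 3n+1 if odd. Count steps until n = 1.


592 → 296 → 148 → 74 → 37 → 112 → 56 → 28 → 14 → 7 → 22 → 11 → 34 → 17 → 52 → 26 → 13 → 40 → 20 → 10 → 5 → 16 → 8 → 4 → 2 → 1
Total steps = 25

25 steps


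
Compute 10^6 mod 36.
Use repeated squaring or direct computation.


10^1 mod 36 = 10
10^2 mod 36 = 28
10^3 mod 36 = 28
10^4 mod 36 = 28
10^5 mod 36 = 28
10^6 mod 36 = 28


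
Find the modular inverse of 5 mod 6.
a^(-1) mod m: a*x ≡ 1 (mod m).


Use the extended Euclidean algorithm on (6, 5); each row r = 6*s + 5*t:
r=6, s=1, t=0
r=5, s=0, t=1
q=1: r=1, s=1, t=-1   [6*(1) + 5*(-1) = 1]
q=5: r=0, s=-5, t=6   [6*(-5) + 5*(6) = 0]
GCD = 1 with t = -1, so 5*(-1) ≡ 1 (mod 6)
Inverse = -1 mod 6 = 5
Check: 5 * 5 = 25 ≡ 1 (mod 6)

5^(-1) ≡ 5 (mod 6)


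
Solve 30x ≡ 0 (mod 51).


GCD(30, 51) = 3 divides 0
Divide: 10x ≡ 0 (mod 17)
x ≡ 0 (mod 17)


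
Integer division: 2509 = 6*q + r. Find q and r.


2509 = 6 * 418 + 1
Check: 2508 + 1 = 2509

q = 418, r = 1


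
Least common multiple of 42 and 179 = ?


GCD(42, 179) = 1
LCM = 42*179/1 = 7518/1 = 7518

LCM = 7518


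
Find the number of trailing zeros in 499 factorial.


floor(499/5) = 99
floor(499/25) = 19
floor(499/125) = 3
Total = 121

121 trailing zeros


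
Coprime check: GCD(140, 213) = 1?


Euclidean algorithm:
213 = 1 * 140 + 73
140 = 1 * 73 + 67
73 = 1 * 67 + 6
67 = 11 * 6 + 1
6 = 6 * 1 + 0
GCD(140, 213) = 1

Yes, coprime (GCD = 1)


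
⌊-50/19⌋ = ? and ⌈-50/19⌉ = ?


-50/19 = -2.6316
floor = -3
ceil = -2

floor = -3, ceil = -2


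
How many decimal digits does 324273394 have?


324273394 has 9 digits in base 10
floor(log10(324273394)) + 1 = floor(8.5109) + 1 = 9

9 digits (base 10)


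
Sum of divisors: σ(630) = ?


Divisors of 630: 1, 2, 3, 5, 6, 7, 9, 10, 14, 15, 18, 21, 30, 35, 42, 45, 63, 70, 90, 105, 126, 210, 315, 630
Sum = 1 + 2 + 3 + 5 + 6 + 7 + 9 + 10 + 14 + 15 + 18 + 21 + 30 + 35 + 42 + 45 + 63 + 70 + 90 + 105 + 126 + 210 + 315 + 630 = 1872

σ(630) = 1872


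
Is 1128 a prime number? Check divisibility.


1128 / 2 = 564 (exact division)
1128 is NOT prime.

No, 1128 is not prime


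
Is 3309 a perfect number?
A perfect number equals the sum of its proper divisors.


Proper divisors of 3309: 1, 3, 1103
Sum = 1 + 3 + 1103 = 1107

No, 3309 is not perfect (1107 ≠ 3309)


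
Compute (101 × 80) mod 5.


101 × 80 = 8080
8080 mod 5 = 0


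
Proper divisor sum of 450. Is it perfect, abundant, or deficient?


Proper divisors: 1, 2, 3, 5, 6, 9, 10, 15, 18, 25, 30, 45, 50, 75, 90, 150, 225
Sum = 1 + 2 + 3 + 5 + 6 + 9 + 10 + 15 + 18 + 25 + 30 + 45 + 50 + 75 + 90 + 150 + 225 = 759
759 > 450 → abundant

s(450) = 759 (abundant)


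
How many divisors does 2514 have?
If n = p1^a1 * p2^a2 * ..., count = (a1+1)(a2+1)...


2514 = 2^1 × 3^1 × 419^1
d(2514) = (1+1) × (1+1) × (1+1) = 8

8 divisors


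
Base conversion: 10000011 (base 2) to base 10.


10000011 (base 2) = 131 (decimal)
131 (decimal) = 131 (base 10)


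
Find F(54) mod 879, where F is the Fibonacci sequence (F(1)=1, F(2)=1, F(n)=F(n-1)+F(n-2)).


F(k) mod 879 for k=1..54:
1, 1, 2, 3, 5, 8, 13, 21, 34, 55, 89, 144, 233, 377, 610, 108, 718, 826, 665, 612, 398, 131, 529, 660, 310, 91, 401, 492, 14, 506, 520, 147, 667, 814, 602, 537, 260, 797, 178, 96, 274, 370, 644, 135, 779, 35, 814, 849, 784, 754, 659, 534, 314, 848
F(54) mod 879 = 848


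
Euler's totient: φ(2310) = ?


2310 = 2 × 3 × 5 × 7 × 11
Prime factors: 2, 3, 5, 7, 11
φ(2310) = 2310 × (1-1/2) × (1-1/3) × (1-1/5) × (1-1/7) × (1-1/11)
= 2310 × 1/2 × 2/3 × 4/5 × 6/7 × 10/11 = 480

φ(2310) = 480


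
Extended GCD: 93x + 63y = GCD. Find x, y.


Tabular extended Euclidean (each row: r = 93*s + 63*t):
r=93, s=1, t=0
r=63, s=0, t=1
q=1: r=30, s=1, t=-1   [93*(1) + 63*(-1) = 30]
q=2: r=3, s=-2, t=3   [93*(-2) + 63*(3) = 3]
q=10: r=0, s=21, t=-31   [93*(21) + 63*(-31) = 0]
GCD = 3; from the row with r=3: x=-2, y=3
Check: 93*(-2) + 63*(3) = -186 + 189 = 3

GCD = 3, x = -2, y = 3


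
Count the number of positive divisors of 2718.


2718 = 2^1 × 3^2 × 151^1
d(2718) = (1+1) × (2+1) × (1+1) = 12

12 divisors


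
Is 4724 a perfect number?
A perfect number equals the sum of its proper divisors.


Proper divisors of 4724: 1, 2, 4, 1181, 2362
Sum = 1 + 2 + 4 + 1181 + 2362 = 3550

No, 4724 is not perfect (3550 ≠ 4724)


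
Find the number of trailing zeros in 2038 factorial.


floor(2038/5) = 407
floor(2038/25) = 81
floor(2038/125) = 16
floor(2038/625) = 3
Total = 507

507 trailing zeros


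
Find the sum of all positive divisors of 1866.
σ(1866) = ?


Divisors of 1866: 1, 2, 3, 6, 311, 622, 933, 1866
Sum = 1 + 2 + 3 + 6 + 311 + 622 + 933 + 1866 = 3744

σ(1866) = 3744


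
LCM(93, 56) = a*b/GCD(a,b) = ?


GCD(93, 56) = 1
LCM = 93*56/1 = 5208/1 = 5208

LCM = 5208


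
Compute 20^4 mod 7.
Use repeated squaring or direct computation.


20^1 mod 7 = 6
20^2 mod 7 = 1
20^3 mod 7 = 6
20^4 mod 7 = 1


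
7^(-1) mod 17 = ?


Use the extended Euclidean algorithm on (17, 7); each row r = 17*s + 7*t:
r=17, s=1, t=0
r=7, s=0, t=1
q=2: r=3, s=1, t=-2   [17*(1) + 7*(-2) = 3]
q=2: r=1, s=-2, t=5   [17*(-2) + 7*(5) = 1]
q=3: r=0, s=7, t=-17   [17*(7) + 7*(-17) = 0]
GCD = 1 with t = 5, so 7*(5) ≡ 1 (mod 17)
Inverse = 5 mod 17 = 5
Check: 7 * 5 = 35 ≡ 1 (mod 17)

7^(-1) ≡ 5 (mod 17)


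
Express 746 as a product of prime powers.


746 / 2 = 373
373 / 373 = 1
746 = 2 × 373


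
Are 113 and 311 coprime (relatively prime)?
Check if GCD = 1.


Euclidean algorithm:
311 = 2 * 113 + 85
113 = 1 * 85 + 28
85 = 3 * 28 + 1
28 = 28 * 1 + 0
GCD(113, 311) = 1

Yes, coprime (GCD = 1)


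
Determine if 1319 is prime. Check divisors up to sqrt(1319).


Check divisors up to sqrt(1319) = 36.3180
No divisors found.
1319 is prime.

Yes, 1319 is prime


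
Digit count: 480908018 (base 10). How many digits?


480908018 has 9 digits in base 10
floor(log10(480908018)) + 1 = floor(8.6821) + 1 = 9

9 digits (base 10)


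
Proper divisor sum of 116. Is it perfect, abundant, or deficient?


Proper divisors: 1, 2, 4, 29, 58
Sum = 1 + 2 + 4 + 29 + 58 = 94
94 < 116 → deficient

s(116) = 94 (deficient)


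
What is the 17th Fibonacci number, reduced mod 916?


F(k) mod 916 for k=1..17:
1, 1, 2, 3, 5, 8, 13, 21, 34, 55, 89, 144, 233, 377, 610, 71, 681
F(17) mod 916 = 681


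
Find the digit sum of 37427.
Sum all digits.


3 + 7 + 4 + 2 + 7 = 23


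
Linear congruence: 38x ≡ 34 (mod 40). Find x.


GCD(38, 40) = 2 divides 34
Divide: 19x ≡ 17 (mod 20)
x ≡ 3 (mod 20)


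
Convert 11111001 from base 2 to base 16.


11111001 (base 2) = 249 (decimal)
249 (decimal) = F9 (base 16)


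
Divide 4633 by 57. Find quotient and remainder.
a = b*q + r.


4633 = 57 * 81 + 16
Check: 4617 + 16 = 4633

q = 81, r = 16


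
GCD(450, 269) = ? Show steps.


450 = 1 * 269 + 181
269 = 1 * 181 + 88
181 = 2 * 88 + 5
88 = 17 * 5 + 3
5 = 1 * 3 + 2
3 = 1 * 2 + 1
2 = 2 * 1 + 0
GCD = 1


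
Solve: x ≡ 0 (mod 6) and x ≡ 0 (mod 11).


M = 6*11 = 66
M1 = M/6 = 11, M2 = M/11 = 6
M1^(-1) mod 6 = 5, M2^(-1) mod 11 = 2
x = 0*11*5 + 0*6*2 = 0
0 mod 66 = 0
Check: 0 mod 6 = 0 ✓, 0 mod 11 = 0 ✓

x ≡ 0 (mod 66)


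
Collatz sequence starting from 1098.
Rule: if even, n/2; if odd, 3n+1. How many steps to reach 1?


1098 → 549 → 1648 → 824 → 412 → 206 → 103 → 310 → 155 → 466 → 233 → 700 → 350 → 175 → 526 → 263 → 790 → 395 → 1186 → 593 → 1780 → 890 → 445 → 1336 → 668 → 334 → 167 → 502 → 251 → 754 → 377 → 1132 → 566 → 283 → 850 → 425 → 1276 → 638 → 319 → 958 → 479 → 1438 → 719 → 2158 → 1079 → 3238 → 1619 → 4858 → 2429 → 7288 → 3644 → 1822 → 911 → 2734 → 1367 → 4102 → 2051 → 6154 → 3077 → 9232 → 4616 → 2308 → 1154 → 577 → 1732 → 866 → 433 → 1300 → 650 → 325 → 976 → 488 → 244 → 122 → 61 → 184 → 92 → 46 → 23 → 70 → 35 → 106 → 53 → 160 → 80 → 40 → 20 → 10 → 5 → 16 → 8 → 4 → 2 → 1
Total steps = 93

93 steps


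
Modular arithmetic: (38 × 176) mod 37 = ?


38 × 176 = 6688
6688 mod 37 = 28


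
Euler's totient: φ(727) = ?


727 = 727
Prime factors: 727
φ(727) = 727 × (1-1/727)
= 727 × 726/727 = 726

φ(727) = 726


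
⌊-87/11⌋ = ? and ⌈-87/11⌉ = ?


-87/11 = -7.9091
floor = -8
ceil = -7

floor = -8, ceil = -7


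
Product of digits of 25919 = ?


2 × 5 × 9 × 1 × 9 = 810


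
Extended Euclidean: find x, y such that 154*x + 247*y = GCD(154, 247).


Tabular extended Euclidean (each row: r = 154*s + 247*t):
r=154, s=1, t=0
r=247, s=0, t=1
q=0: r=154, s=1, t=0   [154*(1) + 247*(0) = 154]
q=1: r=93, s=-1, t=1   [154*(-1) + 247*(1) = 93]
q=1: r=61, s=2, t=-1   [154*(2) + 247*(-1) = 61]
q=1: r=32, s=-3, t=2   [154*(-3) + 247*(2) = 32]
q=1: r=29, s=5, t=-3   [154*(5) + 247*(-3) = 29]
q=1: r=3, s=-8, t=5   [154*(-8) + 247*(5) = 3]
q=9: r=2, s=77, t=-48   [154*(77) + 247*(-48) = 2]
q=1: r=1, s=-85, t=53   [154*(-85) + 247*(53) = 1]
q=2: r=0, s=247, t=-154   [154*(247) + 247*(-154) = 0]
GCD = 1; from the row with r=1: x=-85, y=53
Check: 154*(-85) + 247*(53) = -13090 + 13091 = 1

GCD = 1, x = -85, y = 53


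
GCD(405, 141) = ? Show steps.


405 = 2 * 141 + 123
141 = 1 * 123 + 18
123 = 6 * 18 + 15
18 = 1 * 15 + 3
15 = 5 * 3 + 0
GCD = 3


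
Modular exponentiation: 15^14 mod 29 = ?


15^1 mod 29 = 15
15^2 mod 29 = 22
15^3 mod 29 = 11
15^4 mod 29 = 20
15^5 mod 29 = 10
15^6 mod 29 = 5
15^7 mod 29 = 17
15^8 mod 29 = 23
15^9 mod 29 = 26
15^10 mod 29 = 13
15^11 mod 29 = 21
15^12 mod 29 = 25
15^13 mod 29 = 27
15^14 mod 29 = 28


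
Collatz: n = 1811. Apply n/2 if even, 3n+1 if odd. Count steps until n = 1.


1811 → 5434 → 2717 → 8152 → 4076 → 2038 → 1019 → 3058 → 1529 → 4588 → 2294 → 1147 → 3442 → 1721 → 5164 → 2582 → 1291 → 3874 → 1937 → 5812 → 2906 → 1453 → 4360 → 2180 → 1090 → 545 → 1636 → 818 → 409 → 1228 → 614 → 307 → 922 → 461 → 1384 → 692 → 346 → 173 → 520 → 260 → 130 → 65 → 196 → 98 → 49 → 148 → 74 → 37 → 112 → 56 → 28 → 14 → 7 → 22 → 11 → 34 → 17 → 52 → 26 → 13 → 40 → 20 → 10 → 5 → 16 → 8 → 4 → 2 → 1
Total steps = 68

68 steps


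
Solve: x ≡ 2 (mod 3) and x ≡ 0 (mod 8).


M = 3*8 = 24
M1 = M/3 = 8, M2 = M/8 = 3
M1^(-1) mod 3 = 2, M2^(-1) mod 8 = 3
x = 2*8*2 + 0*3*3 = 32
32 mod 24 = 8
Check: 8 mod 3 = 2 ✓, 8 mod 8 = 0 ✓

x ≡ 8 (mod 24)


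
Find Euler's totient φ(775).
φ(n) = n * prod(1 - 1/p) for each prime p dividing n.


775 = 5^2 × 31
Prime factors: 5, 31
φ(775) = 775 × (1-1/5) × (1-1/31)
= 775 × 4/5 × 30/31 = 600

φ(775) = 600


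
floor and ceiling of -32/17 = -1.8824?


-32/17 = -1.8824
floor = -2
ceil = -1

floor = -2, ceil = -1


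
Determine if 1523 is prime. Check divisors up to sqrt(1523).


Check divisors up to sqrt(1523) = 39.0256
No divisors found.
1523 is prime.

Yes, 1523 is prime


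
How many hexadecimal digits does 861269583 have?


861269583 in base 16 = 3355EE4F
Number of digits = 8

8 digits (base 16)


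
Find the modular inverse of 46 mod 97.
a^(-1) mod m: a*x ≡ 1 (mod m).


Use the extended Euclidean algorithm on (97, 46); each row r = 97*s + 46*t:
r=97, s=1, t=0
r=46, s=0, t=1
q=2: r=5, s=1, t=-2   [97*(1) + 46*(-2) = 5]
q=9: r=1, s=-9, t=19   [97*(-9) + 46*(19) = 1]
q=5: r=0, s=46, t=-97   [97*(46) + 46*(-97) = 0]
GCD = 1 with t = 19, so 46*(19) ≡ 1 (mod 97)
Inverse = 19 mod 97 = 19
Check: 46 * 19 = 874 ≡ 1 (mod 97)

46^(-1) ≡ 19 (mod 97)


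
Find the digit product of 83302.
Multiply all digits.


8 × 3 × 3 × 0 × 2 = 0


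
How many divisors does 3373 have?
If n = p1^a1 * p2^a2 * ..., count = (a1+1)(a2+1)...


3373 = 3373^1
d(3373) = (1+1) = 2

2 divisors


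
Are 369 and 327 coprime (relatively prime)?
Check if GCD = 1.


Euclidean algorithm:
369 = 1 * 327 + 42
327 = 7 * 42 + 33
42 = 1 * 33 + 9
33 = 3 * 9 + 6
9 = 1 * 6 + 3
6 = 2 * 3 + 0
GCD(369, 327) = 3

No, not coprime (GCD = 3)


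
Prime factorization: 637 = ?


637 / 7 = 91
91 / 7 = 13
13 / 13 = 1
637 = 7^2 × 13


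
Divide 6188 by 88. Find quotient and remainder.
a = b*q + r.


6188 = 88 * 70 + 28
Check: 6160 + 28 = 6188

q = 70, r = 28


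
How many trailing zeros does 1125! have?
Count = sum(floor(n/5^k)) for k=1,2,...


floor(1125/5) = 225
floor(1125/25) = 45
floor(1125/125) = 9
floor(1125/625) = 1
Total = 280

280 trailing zeros


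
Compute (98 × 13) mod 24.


98 × 13 = 1274
1274 mod 24 = 2


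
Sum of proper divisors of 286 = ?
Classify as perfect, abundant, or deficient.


Proper divisors: 1, 2, 11, 13, 22, 26, 143
Sum = 1 + 2 + 11 + 13 + 22 + 26 + 143 = 218
218 < 286 → deficient

s(286) = 218 (deficient)


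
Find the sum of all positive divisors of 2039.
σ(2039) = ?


Divisors of 2039: 1, 2039
Sum = 1 + 2039 = 2040

σ(2039) = 2040


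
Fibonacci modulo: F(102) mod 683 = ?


F(k) mod 683 for k=1..102:
1, 1, 2, 3, 5, 8, 13, 21, 34, 55, 89, 144, 233, 377, 610, 304, 231, 535, 83, 618, 18, 636, 654, 607, 578, 502, 397, 216, 613, 146, 76, 222, 298, 520, 135, 655, 107, 79, 186, 265, 451, 33, 484, 517, 318, 152, 470, 622, 409, 348, 74, 422, 496, 235, 48, 283, 331, 614, 262, 193, 455, 648, 420, 385, 122, 507, 629, 453, 399, 169, 568, 54, 622, 676, 615, 608, 540, 465, 322, 104, 426, 530, 273, 120, 393, 513, 223, 53, 276, 329, 605, 251, 173, 424, 597, 338, 252, 590, 159, 66, 225, 291
F(102) mod 683 = 291


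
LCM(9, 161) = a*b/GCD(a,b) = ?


GCD(9, 161) = 1
LCM = 9*161/1 = 1449/1 = 1449

LCM = 1449


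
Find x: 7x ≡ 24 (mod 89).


GCD(7, 89) = 1, unique solution
a^(-1) mod 89 = 51
x = 51 * 24 mod 89 = 67

x ≡ 67 (mod 89)


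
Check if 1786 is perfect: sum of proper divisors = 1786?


Proper divisors of 1786: 1, 2, 19, 38, 47, 94, 893
Sum = 1 + 2 + 19 + 38 + 47 + 94 + 893 = 1094

No, 1786 is not perfect (1094 ≠ 1786)


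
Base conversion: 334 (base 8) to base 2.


334 (base 8) = 220 (decimal)
220 (decimal) = 11011100 (base 2)


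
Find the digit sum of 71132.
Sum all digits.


7 + 1 + 1 + 3 + 2 = 14


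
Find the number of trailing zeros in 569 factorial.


floor(569/5) = 113
floor(569/25) = 22
floor(569/125) = 4
Total = 139

139 trailing zeros


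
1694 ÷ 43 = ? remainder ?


1694 = 43 * 39 + 17
Check: 1677 + 17 = 1694

q = 39, r = 17


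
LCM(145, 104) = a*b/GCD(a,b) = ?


GCD(145, 104) = 1
LCM = 145*104/1 = 15080/1 = 15080

LCM = 15080


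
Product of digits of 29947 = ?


2 × 9 × 9 × 4 × 7 = 4536


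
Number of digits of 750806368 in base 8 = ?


750806368 in base 8 = 5460062540
Number of digits = 10

10 digits (base 8)


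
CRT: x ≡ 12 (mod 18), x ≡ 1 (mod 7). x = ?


M = 18*7 = 126
M1 = M/18 = 7, M2 = M/7 = 18
M1^(-1) mod 18 = 13, M2^(-1) mod 7 = 2
x = 12*7*13 + 1*18*2 = 1128
1128 mod 126 = 120
Check: 120 mod 18 = 12 ✓, 120 mod 7 = 1 ✓

x ≡ 120 (mod 126)


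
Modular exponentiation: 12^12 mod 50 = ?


12^1 mod 50 = 12
12^2 mod 50 = 44
12^3 mod 50 = 28
12^4 mod 50 = 36
12^5 mod 50 = 32
12^6 mod 50 = 34
12^7 mod 50 = 8
12^8 mod 50 = 46
12^9 mod 50 = 2
12^10 mod 50 = 24
12^11 mod 50 = 38
12^12 mod 50 = 6


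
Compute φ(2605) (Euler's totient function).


2605 = 5 × 521
Prime factors: 5, 521
φ(2605) = 2605 × (1-1/5) × (1-1/521)
= 2605 × 4/5 × 520/521 = 2080

φ(2605) = 2080


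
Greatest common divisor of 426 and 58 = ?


426 = 7 * 58 + 20
58 = 2 * 20 + 18
20 = 1 * 18 + 2
18 = 9 * 2 + 0
GCD = 2


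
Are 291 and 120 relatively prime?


Euclidean algorithm:
291 = 2 * 120 + 51
120 = 2 * 51 + 18
51 = 2 * 18 + 15
18 = 1 * 15 + 3
15 = 5 * 3 + 0
GCD(291, 120) = 3

No, not coprime (GCD = 3)


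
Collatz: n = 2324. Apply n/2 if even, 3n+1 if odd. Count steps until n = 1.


2324 → 1162 → 581 → 1744 → 872 → 436 → 218 → 109 → 328 → 164 → 82 → 41 → 124 → 62 → 31 → 94 → 47 → 142 → 71 → 214 → 107 → 322 → 161 → 484 → 242 → 121 → 364 → 182 → 91 → 274 → 137 → 412 → 206 → 103 → 310 → 155 → 466 → 233 → 700 → 350 → 175 → 526 → 263 → 790 → 395 → 1186 → 593 → 1780 → 890 → 445 → 1336 → 668 → 334 → 167 → 502 → 251 → 754 → 377 → 1132 → 566 → 283 → 850 → 425 → 1276 → 638 → 319 → 958 → 479 → 1438 → 719 → 2158 → 1079 → 3238 → 1619 → 4858 → 2429 → 7288 → 3644 → 1822 → 911 → 2734 → 1367 → 4102 → 2051 → 6154 → 3077 → 9232 → 4616 → 2308 → 1154 → 577 → 1732 → 866 → 433 → 1300 → 650 → 325 → 976 → 488 → 244 → 122 → 61 → 184 → 92 → 46 → 23 → 70 → 35 → 106 → 53 → 160 → 80 → 40 → 20 → 10 → 5 → 16 → 8 → 4 → 2 → 1
Total steps = 120

120 steps


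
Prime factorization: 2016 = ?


2016 / 2 = 1008
1008 / 2 = 504
504 / 2 = 252
252 / 2 = 126
126 / 2 = 63
63 / 3 = 21
21 / 3 = 7
7 / 7 = 1
2016 = 2^5 × 3^2 × 7


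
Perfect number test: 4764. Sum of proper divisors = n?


Proper divisors of 4764: 1, 2, 3, 4, 6, 12, 397, 794, 1191, 1588, 2382
Sum = 1 + 2 + 3 + 4 + 6 + 12 + 397 + 794 + 1191 + 1588 + 2382 = 6380

No, 4764 is not perfect (6380 ≠ 4764)


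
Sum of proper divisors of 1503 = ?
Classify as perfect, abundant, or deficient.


Proper divisors: 1, 3, 9, 167, 501
Sum = 1 + 3 + 9 + 167 + 501 = 681
681 < 1503 → deficient

s(1503) = 681 (deficient)


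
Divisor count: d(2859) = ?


2859 = 3^1 × 953^1
d(2859) = (1+1) × (1+1) = 4

4 divisors


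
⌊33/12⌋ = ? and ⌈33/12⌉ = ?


33/12 = 2.7500
floor = 2
ceil = 3

floor = 2, ceil = 3


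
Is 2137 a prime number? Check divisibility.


Check divisors up to sqrt(2137) = 46.2277
No divisors found.
2137 is prime.

Yes, 2137 is prime


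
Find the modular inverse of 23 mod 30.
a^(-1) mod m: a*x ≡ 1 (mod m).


Use the extended Euclidean algorithm on (30, 23); each row r = 30*s + 23*t:
r=30, s=1, t=0
r=23, s=0, t=1
q=1: r=7, s=1, t=-1   [30*(1) + 23*(-1) = 7]
q=3: r=2, s=-3, t=4   [30*(-3) + 23*(4) = 2]
q=3: r=1, s=10, t=-13   [30*(10) + 23*(-13) = 1]
q=2: r=0, s=-23, t=30   [30*(-23) + 23*(30) = 0]
GCD = 1 with t = -13, so 23*(-13) ≡ 1 (mod 30)
Inverse = -13 mod 30 = 17
Check: 23 * 17 = 391 ≡ 1 (mod 30)

23^(-1) ≡ 17 (mod 30)


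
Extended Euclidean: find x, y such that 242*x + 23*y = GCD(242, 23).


Tabular extended Euclidean (each row: r = 242*s + 23*t):
r=242, s=1, t=0
r=23, s=0, t=1
q=10: r=12, s=1, t=-10   [242*(1) + 23*(-10) = 12]
q=1: r=11, s=-1, t=11   [242*(-1) + 23*(11) = 11]
q=1: r=1, s=2, t=-21   [242*(2) + 23*(-21) = 1]
q=11: r=0, s=-23, t=242   [242*(-23) + 23*(242) = 0]
GCD = 1; from the row with r=1: x=2, y=-21
Check: 242*(2) + 23*(-21) = 484 - 483 = 1

GCD = 1, x = 2, y = -21


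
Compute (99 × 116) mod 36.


99 × 116 = 11484
11484 mod 36 = 0


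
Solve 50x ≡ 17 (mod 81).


GCD(50, 81) = 1, unique solution
a^(-1) mod 81 = 47
x = 47 * 17 mod 81 = 70

x ≡ 70 (mod 81)


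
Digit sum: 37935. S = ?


3 + 7 + 9 + 3 + 5 = 27


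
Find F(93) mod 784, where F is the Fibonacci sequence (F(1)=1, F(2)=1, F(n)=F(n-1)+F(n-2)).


F(k) mod 784 for k=1..93:
1, 1, 2, 3, 5, 8, 13, 21, 34, 55, 89, 144, 233, 377, 610, 203, 29, 232, 261, 493, 754, 463, 433, 112, 545, 657, 418, 291, 709, 216, 141, 357, 498, 71, 569, 640, 425, 281, 706, 203, 125, 328, 453, 781, 450, 447, 113, 560, 673, 449, 338, 3, 341, 344, 685, 245, 146, 391, 537, 144, 681, 41, 722, 763, 701, 680, 597, 493, 306, 15, 321, 336, 657, 209, 82, 291, 373, 664, 253, 133, 386, 519, 121, 640, 761, 617, 594, 427, 237, 664, 117, 781, 114
F(93) mod 784 = 114


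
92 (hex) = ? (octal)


92 (base 16) = 146 (decimal)
146 (decimal) = 222 (base 8)


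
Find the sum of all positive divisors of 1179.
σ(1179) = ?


Divisors of 1179: 1, 3, 9, 131, 393, 1179
Sum = 1 + 3 + 9 + 131 + 393 + 1179 = 1716

σ(1179) = 1716


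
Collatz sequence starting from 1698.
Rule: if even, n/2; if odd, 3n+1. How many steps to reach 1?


1698 → 849 → 2548 → 1274 → 637 → 1912 → 956 → 478 → 239 → 718 → 359 → 1078 → 539 → 1618 → 809 → 2428 → 1214 → 607 → 1822 → 911 → 2734 → 1367 → 4102 → 2051 → 6154 → 3077 → 9232 → 4616 → 2308 → 1154 → 577 → 1732 → 866 → 433 → 1300 → 650 → 325 → 976 → 488 → 244 → 122 → 61 → 184 → 92 → 46 → 23 → 70 → 35 → 106 → 53 → 160 → 80 → 40 → 20 → 10 → 5 → 16 → 8 → 4 → 2 → 1
Total steps = 60

60 steps


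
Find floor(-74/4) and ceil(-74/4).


-74/4 = -18.5000
floor = -19
ceil = -18

floor = -19, ceil = -18


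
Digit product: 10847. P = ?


1 × 0 × 8 × 4 × 7 = 0


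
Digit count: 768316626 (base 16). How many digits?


768316626 in base 16 = 2DCB94D2
Number of digits = 8

8 digits (base 16)


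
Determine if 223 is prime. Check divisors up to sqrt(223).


Check divisors up to sqrt(223) = 14.9332
No divisors found.
223 is prime.

Yes, 223 is prime


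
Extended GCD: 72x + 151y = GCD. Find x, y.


Tabular extended Euclidean (each row: r = 72*s + 151*t):
r=72, s=1, t=0
r=151, s=0, t=1
q=0: r=72, s=1, t=0   [72*(1) + 151*(0) = 72]
q=2: r=7, s=-2, t=1   [72*(-2) + 151*(1) = 7]
q=10: r=2, s=21, t=-10   [72*(21) + 151*(-10) = 2]
q=3: r=1, s=-65, t=31   [72*(-65) + 151*(31) = 1]
q=2: r=0, s=151, t=-72   [72*(151) + 151*(-72) = 0]
GCD = 1; from the row with r=1: x=-65, y=31
Check: 72*(-65) + 151*(31) = -4680 + 4681 = 1

GCD = 1, x = -65, y = 31


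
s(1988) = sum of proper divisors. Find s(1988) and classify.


Proper divisors: 1, 2, 4, 7, 14, 28, 71, 142, 284, 497, 994
Sum = 1 + 2 + 4 + 7 + 14 + 28 + 71 + 142 + 284 + 497 + 994 = 2044
2044 > 1988 → abundant

s(1988) = 2044 (abundant)


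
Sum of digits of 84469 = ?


8 + 4 + 4 + 6 + 9 = 31


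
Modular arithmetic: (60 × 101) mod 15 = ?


60 × 101 = 6060
6060 mod 15 = 0


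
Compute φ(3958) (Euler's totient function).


3958 = 2 × 1979
Prime factors: 2, 1979
φ(3958) = 3958 × (1-1/2) × (1-1/1979)
= 3958 × 1/2 × 1978/1979 = 1978

φ(3958) = 1978


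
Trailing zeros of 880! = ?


floor(880/5) = 176
floor(880/25) = 35
floor(880/125) = 7
floor(880/625) = 1
Total = 219

219 trailing zeros


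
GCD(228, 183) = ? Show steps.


228 = 1 * 183 + 45
183 = 4 * 45 + 3
45 = 15 * 3 + 0
GCD = 3


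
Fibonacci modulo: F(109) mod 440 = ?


F(k) mod 440 for k=1..109:
1, 1, 2, 3, 5, 8, 13, 21, 34, 55, 89, 144, 233, 377, 170, 107, 277, 384, 221, 165, 386, 111, 57, 168, 225, 393, 178, 131, 309, 0, 309, 309, 178, 47, 225, 272, 57, 329, 386, 275, 221, 56, 277, 333, 170, 63, 233, 296, 89, 385, 34, 419, 13, 432, 5, 437, 2, 439, 1, 0, 1, 1, 2, 3, 5, 8, 13, 21, 34, 55, 89, 144, 233, 377, 170, 107, 277, 384, 221, 165, 386, 111, 57, 168, 225, 393, 178, 131, 309, 0, 309, 309, 178, 47, 225, 272, 57, 329, 386, 275, 221, 56, 277, 333, 170, 63, 233, 296, 89
F(109) mod 440 = 89


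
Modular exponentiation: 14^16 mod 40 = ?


14^1 mod 40 = 14
14^2 mod 40 = 36
14^3 mod 40 = 24
14^4 mod 40 = 16
14^5 mod 40 = 24
14^6 mod 40 = 16
14^7 mod 40 = 24
14^8 mod 40 = 16
14^9 mod 40 = 24
14^10 mod 40 = 16
14^11 mod 40 = 24
14^12 mod 40 = 16
14^13 mod 40 = 24
14^14 mod 40 = 16
14^15 mod 40 = 24
14^16 mod 40 = 16


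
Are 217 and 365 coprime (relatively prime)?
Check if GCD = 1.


Euclidean algorithm:
365 = 1 * 217 + 148
217 = 1 * 148 + 69
148 = 2 * 69 + 10
69 = 6 * 10 + 9
10 = 1 * 9 + 1
9 = 9 * 1 + 0
GCD(217, 365) = 1

Yes, coprime (GCD = 1)


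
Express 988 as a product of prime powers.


988 / 2 = 494
494 / 2 = 247
247 / 13 = 19
19 / 19 = 1
988 = 2^2 × 13 × 19


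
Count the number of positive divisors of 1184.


1184 = 2^5 × 37^1
d(1184) = (5+1) × (1+1) = 12

12 divisors


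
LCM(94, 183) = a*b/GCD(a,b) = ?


GCD(94, 183) = 1
LCM = 94*183/1 = 17202/1 = 17202

LCM = 17202


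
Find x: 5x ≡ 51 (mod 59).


GCD(5, 59) = 1, unique solution
a^(-1) mod 59 = 12
x = 12 * 51 mod 59 = 22

x ≡ 22 (mod 59)


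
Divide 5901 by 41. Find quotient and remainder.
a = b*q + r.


5901 = 41 * 143 + 38
Check: 5863 + 38 = 5901

q = 143, r = 38


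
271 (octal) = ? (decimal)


271 (base 8) = 185 (decimal)
185 (decimal) = 185 (base 10)


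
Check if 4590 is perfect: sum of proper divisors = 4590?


Proper divisors of 4590: 1, 2, 3, 5, 6, 9, 10, 15, 17, 18, 27, 30, 34, 45, 51, 54, 85, 90, 102, 135, 153, 170, 255, 270, 306, 459, 510, 765, 918, 1530, 2295
Sum = 1 + 2 + 3 + 5 + 6 + 9 + 10 + 15 + 17 + 18 + 27 + 30 + 34 + 45 + 51 + 54 + 85 + 90 + 102 + 135 + 153 + 170 + 255 + 270 + 306 + 459 + 510 + 765 + 918 + 1530 + 2295 = 8370

No, 4590 is not perfect (8370 ≠ 4590)


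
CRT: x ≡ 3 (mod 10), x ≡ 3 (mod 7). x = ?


M = 10*7 = 70
M1 = M/10 = 7, M2 = M/7 = 10
M1^(-1) mod 10 = 3, M2^(-1) mod 7 = 5
x = 3*7*3 + 3*10*5 = 213
213 mod 70 = 3
Check: 3 mod 10 = 3 ✓, 3 mod 7 = 3 ✓

x ≡ 3 (mod 70)


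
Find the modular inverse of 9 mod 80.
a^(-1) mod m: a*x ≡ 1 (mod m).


Use the extended Euclidean algorithm on (80, 9); each row r = 80*s + 9*t:
r=80, s=1, t=0
r=9, s=0, t=1
q=8: r=8, s=1, t=-8   [80*(1) + 9*(-8) = 8]
q=1: r=1, s=-1, t=9   [80*(-1) + 9*(9) = 1]
q=8: r=0, s=9, t=-80   [80*(9) + 9*(-80) = 0]
GCD = 1 with t = 9, so 9*(9) ≡ 1 (mod 80)
Inverse = 9 mod 80 = 9
Check: 9 * 9 = 81 ≡ 1 (mod 80)

9^(-1) ≡ 9 (mod 80)


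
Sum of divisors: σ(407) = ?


Divisors of 407: 1, 11, 37, 407
Sum = 1 + 11 + 37 + 407 = 456

σ(407) = 456


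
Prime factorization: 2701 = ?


2701 / 37 = 73
73 / 73 = 1
2701 = 37 × 73


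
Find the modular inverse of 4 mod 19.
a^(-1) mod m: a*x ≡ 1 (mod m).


Use the extended Euclidean algorithm on (19, 4); each row r = 19*s + 4*t:
r=19, s=1, t=0
r=4, s=0, t=1
q=4: r=3, s=1, t=-4   [19*(1) + 4*(-4) = 3]
q=1: r=1, s=-1, t=5   [19*(-1) + 4*(5) = 1]
q=3: r=0, s=4, t=-19   [19*(4) + 4*(-19) = 0]
GCD = 1 with t = 5, so 4*(5) ≡ 1 (mod 19)
Inverse = 5 mod 19 = 5
Check: 4 * 5 = 20 ≡ 1 (mod 19)

4^(-1) ≡ 5 (mod 19)


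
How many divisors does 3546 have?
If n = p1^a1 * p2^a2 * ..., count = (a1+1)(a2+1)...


3546 = 2^1 × 3^2 × 197^1
d(3546) = (1+1) × (2+1) × (1+1) = 12

12 divisors


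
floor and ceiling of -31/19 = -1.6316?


-31/19 = -1.6316
floor = -2
ceil = -1

floor = -2, ceil = -1


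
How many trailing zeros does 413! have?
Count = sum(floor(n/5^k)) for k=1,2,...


floor(413/5) = 82
floor(413/25) = 16
floor(413/125) = 3
Total = 101

101 trailing zeros


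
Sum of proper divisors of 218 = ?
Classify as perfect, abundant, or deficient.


Proper divisors: 1, 2, 109
Sum = 1 + 2 + 109 = 112
112 < 218 → deficient

s(218) = 112 (deficient)


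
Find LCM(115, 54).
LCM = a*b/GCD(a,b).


GCD(115, 54) = 1
LCM = 115*54/1 = 6210/1 = 6210

LCM = 6210


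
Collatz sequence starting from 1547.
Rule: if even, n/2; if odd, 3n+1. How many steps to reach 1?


1547 → 4642 → 2321 → 6964 → 3482 → 1741 → 5224 → 2612 → 1306 → 653 → 1960 → 980 → 490 → 245 → 736 → 368 → 184 → 92 → 46 → 23 → 70 → 35 → 106 → 53 → 160 → 80 → 40 → 20 → 10 → 5 → 16 → 8 → 4 → 2 → 1
Total steps = 34

34 steps


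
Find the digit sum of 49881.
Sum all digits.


4 + 9 + 8 + 8 + 1 = 30


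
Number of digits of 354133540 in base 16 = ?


354133540 in base 16 = 151BA624
Number of digits = 8

8 digits (base 16)


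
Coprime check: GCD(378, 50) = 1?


Euclidean algorithm:
378 = 7 * 50 + 28
50 = 1 * 28 + 22
28 = 1 * 22 + 6
22 = 3 * 6 + 4
6 = 1 * 4 + 2
4 = 2 * 2 + 0
GCD(378, 50) = 2

No, not coprime (GCD = 2)


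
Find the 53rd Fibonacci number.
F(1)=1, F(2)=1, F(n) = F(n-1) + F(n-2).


Sequence: 1, 1, 2, 3, 5, 8, 13, 21, 34, 55, 89, 144, 233, 377, 610, 987, 1597, 2584, 4181, 6765, 10946, 17711, 28657, 46368, 75025, 121393, 196418, 317811, 514229, 832040, 1346269, 2178309, 3524578, 5702887, 9227465, 14930352, 24157817, 39088169, 63245986, 102334155, 165580141, 267914296, 433494437, 701408733, 1134903170, 1836311903, 2971215073, 4807526976, 7778742049, 12586269025, 20365011074, 32951280099, 53316291173
F(53) = 53316291173


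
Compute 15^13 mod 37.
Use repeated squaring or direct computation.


15^1 mod 37 = 15
15^2 mod 37 = 3
15^3 mod 37 = 8
15^4 mod 37 = 9
15^5 mod 37 = 24
15^6 mod 37 = 27
15^7 mod 37 = 35
15^8 mod 37 = 7
15^9 mod 37 = 31
15^10 mod 37 = 21
15^11 mod 37 = 19
15^12 mod 37 = 26
15^13 mod 37 = 20
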